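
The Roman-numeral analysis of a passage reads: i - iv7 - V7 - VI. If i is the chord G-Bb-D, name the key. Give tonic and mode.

G minor

The chord Gm is a minor triad rooted on G; its label is i.
If G is scale degree 1 and the mode makes that degree carry a minor triad, the tonic is G and the mode is minor.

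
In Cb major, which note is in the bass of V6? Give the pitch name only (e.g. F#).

V in Cb major has root Gb; the chord is Gb-Bb-Db.
The figure 6 means first inversion — the third is in the bass.

Bb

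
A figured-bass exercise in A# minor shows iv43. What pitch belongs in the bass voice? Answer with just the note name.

A#

iv in A# minor has root D#; the chord is D#-F#-A#-C#.
The figure 43 means second inversion — the fifth is in the bass.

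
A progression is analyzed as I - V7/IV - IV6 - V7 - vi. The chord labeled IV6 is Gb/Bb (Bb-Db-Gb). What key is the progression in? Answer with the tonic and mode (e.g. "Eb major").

Db major

The anchor chord is a major triad on Gb, labeled IV6.
If Gb is scale degree 4 and the mode makes that degree carry a major triad, the tonic is Db and the mode is major.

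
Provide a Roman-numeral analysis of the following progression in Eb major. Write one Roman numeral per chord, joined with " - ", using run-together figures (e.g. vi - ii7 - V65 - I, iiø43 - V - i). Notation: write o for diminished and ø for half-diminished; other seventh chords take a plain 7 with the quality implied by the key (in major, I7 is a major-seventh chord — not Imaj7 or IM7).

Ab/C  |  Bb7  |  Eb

IV6 - V7 - I

Ab/C: major triad on Ab = scale degree 4 → IV6.
Bb7 has root Bb, degree 5 in Eb major, so V7.
Eb has root Eb, degree 1 in Eb major, so I.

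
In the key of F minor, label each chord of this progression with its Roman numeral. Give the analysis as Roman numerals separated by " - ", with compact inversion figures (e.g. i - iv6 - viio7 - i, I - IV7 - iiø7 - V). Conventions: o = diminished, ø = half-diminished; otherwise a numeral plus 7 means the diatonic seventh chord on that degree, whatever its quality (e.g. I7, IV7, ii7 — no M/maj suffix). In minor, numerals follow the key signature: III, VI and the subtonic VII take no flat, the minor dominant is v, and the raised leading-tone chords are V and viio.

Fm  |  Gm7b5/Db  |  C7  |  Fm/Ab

Fm: root F is the tonic; minor triad there is i.
Gm7b5/Db: half-diminished seventh chord on G = scale degree 2 → iiø43.
C7: root C is the dominant; dominant seventh chord there is V7.
Fm/Ab: root F is the tonic; minor triad there is i6.

i - iiø43 - V7 - i6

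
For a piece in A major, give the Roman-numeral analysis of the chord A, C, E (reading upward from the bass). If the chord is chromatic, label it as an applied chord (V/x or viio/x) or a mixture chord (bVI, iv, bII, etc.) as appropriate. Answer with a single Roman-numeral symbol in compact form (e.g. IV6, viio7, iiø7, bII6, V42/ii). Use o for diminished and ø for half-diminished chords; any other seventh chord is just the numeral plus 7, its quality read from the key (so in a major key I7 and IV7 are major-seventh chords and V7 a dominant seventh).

Stacked in thirds the chord is A-C-E: a minor triad on A.
A is the first degree of A major. This is the minor tonic, borrowed from the parallel minor.

i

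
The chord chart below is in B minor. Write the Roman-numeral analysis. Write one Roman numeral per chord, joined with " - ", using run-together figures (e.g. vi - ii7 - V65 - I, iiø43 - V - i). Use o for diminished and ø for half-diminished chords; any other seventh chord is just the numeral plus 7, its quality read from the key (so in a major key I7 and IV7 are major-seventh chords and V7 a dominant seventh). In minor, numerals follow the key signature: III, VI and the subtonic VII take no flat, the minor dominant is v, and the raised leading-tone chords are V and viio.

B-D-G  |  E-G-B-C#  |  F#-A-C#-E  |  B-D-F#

B-D-G: major triad on G = scale degree 6 → VI6.
E-G-B-C#: root C# is the supertonic; half-diminished seventh chord there is iiø65.
F#-A-C#-E has root F#, degree 5 in B minor, so v7.
B-D-F#: root B is the tonic; minor triad there is i.

VI6 - iiø65 - v7 - i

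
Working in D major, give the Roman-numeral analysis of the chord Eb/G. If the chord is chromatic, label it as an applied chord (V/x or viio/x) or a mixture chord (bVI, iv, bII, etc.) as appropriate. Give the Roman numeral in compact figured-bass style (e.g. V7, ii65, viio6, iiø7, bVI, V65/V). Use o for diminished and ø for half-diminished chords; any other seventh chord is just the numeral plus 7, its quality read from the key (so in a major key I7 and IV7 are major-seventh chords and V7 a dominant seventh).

bII6

Stacked in thirds the chord is Eb-G-Bb: a major triad on Eb.
Eb is the lowered second degree of D major (diatonic 2 would be E). This is the Neapolitan sixth — a major triad on the lowered second degree, here in its customary first inversion.
With G in the bass the chord is in first inversion, so the figured bass is 6.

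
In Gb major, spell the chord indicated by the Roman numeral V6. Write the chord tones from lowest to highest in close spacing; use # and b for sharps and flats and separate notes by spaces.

F Ab Db

In Gb major, the dominant is Db, and the diatonic chord built there is a major triad.
Stacking thirds from Db gives Db-F-Ab.
With the 6 figure the chord is in first inversion; from the bass F upward in close position it reads F-Ab-Db.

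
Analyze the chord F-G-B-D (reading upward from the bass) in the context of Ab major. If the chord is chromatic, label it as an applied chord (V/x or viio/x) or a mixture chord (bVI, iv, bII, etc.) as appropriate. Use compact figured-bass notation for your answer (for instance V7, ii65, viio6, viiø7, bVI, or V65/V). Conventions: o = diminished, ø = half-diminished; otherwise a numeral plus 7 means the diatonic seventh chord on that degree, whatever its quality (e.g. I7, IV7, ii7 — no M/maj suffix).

Stacked in thirds the chord is G-B-D-F: a dominant seventh chord on G.
G is not a diatonic chord root with this quality in Ab major, but it lies a perfect fifth above C (iii), so the chord functions as an applied dominant of iii.
With F in the bass the chord is in third inversion, so the figured bass is 42.

V42/iii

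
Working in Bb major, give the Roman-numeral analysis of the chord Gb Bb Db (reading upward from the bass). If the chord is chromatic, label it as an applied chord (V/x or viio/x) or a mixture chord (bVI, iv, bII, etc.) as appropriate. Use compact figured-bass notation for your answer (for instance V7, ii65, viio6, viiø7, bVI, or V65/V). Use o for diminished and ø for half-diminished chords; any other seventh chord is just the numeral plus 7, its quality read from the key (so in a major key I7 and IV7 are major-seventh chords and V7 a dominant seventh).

bVI

The pitches Gb-Bb-Db form a major triad rooted on Gb.
Gb is the lowered sixth degree of Bb major (diatonic 6 would be G). This is a major triad on the lowered sixth degree, borrowed from the parallel minor.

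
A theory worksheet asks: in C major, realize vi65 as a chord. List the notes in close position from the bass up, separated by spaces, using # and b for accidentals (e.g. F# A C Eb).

The numeral's case and figure indicate a minor seventh chord. In C major its root, scale degree 6, is A.
Stacking thirds from A gives A-C-E-G.
The figured bass 65 indicates first inversion, placing the third (C) in the bass: C-E-G-A.

C E G A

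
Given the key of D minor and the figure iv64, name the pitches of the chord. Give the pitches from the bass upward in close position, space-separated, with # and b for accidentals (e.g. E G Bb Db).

In D minor, scale degree 4 is G, and the diatonic chord built there is a minor triad.
Stacking thirds from G gives G-Bb-D.
With the 64 figure the chord is in second inversion; from the bass D upward in close position it reads D-G-Bb.

D G Bb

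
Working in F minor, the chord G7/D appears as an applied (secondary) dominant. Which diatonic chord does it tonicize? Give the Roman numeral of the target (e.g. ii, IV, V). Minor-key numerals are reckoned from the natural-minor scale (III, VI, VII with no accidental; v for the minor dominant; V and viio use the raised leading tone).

V

The chord is a dominant seventh chord on G.
A dominant resolves down a perfect fifth: G → C. In F minor, C is scale degree 5, i.e. V.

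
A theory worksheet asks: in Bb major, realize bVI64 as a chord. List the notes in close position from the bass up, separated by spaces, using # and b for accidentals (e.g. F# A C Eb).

Db Gb Bb

Scale degree 6 in Bb major is G; lowering it a half step gives Gb. bVI64 is a major triad on the lowered sixth degree, borrowed from the parallel minor.
So the chord is Gb-Bb-Db, a major triad.
The figured bass 64 indicates second inversion, placing the fifth (Db) in the bass: Db-Gb-Bb.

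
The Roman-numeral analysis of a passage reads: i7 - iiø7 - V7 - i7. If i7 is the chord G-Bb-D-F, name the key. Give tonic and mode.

G minor

i7 is given as G-Bb-D-F — a minor seventh chord with root G.
If G is scale degree 1 and the mode makes that degree carry a minor seventh chord, the tonic is G and the mode is minor.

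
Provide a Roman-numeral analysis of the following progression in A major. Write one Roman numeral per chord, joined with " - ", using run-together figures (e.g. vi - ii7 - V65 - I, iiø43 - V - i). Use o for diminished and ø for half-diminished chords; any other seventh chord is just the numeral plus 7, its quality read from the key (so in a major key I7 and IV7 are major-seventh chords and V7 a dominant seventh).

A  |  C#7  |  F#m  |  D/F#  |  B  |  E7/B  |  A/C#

I - V7/vi - vi - IV6 - V/V - V43 - I6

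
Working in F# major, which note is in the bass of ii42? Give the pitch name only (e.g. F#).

F#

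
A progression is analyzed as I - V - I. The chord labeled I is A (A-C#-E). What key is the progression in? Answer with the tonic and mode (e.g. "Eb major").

A major

The anchor chord is a major triad on A, labeled I.
If A is scale degree 1 and the mode makes that degree carry a major triad, the tonic is A and the mode is major.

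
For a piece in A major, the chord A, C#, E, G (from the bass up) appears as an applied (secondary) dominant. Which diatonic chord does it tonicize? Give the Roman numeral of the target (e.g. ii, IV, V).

The chord is a dominant seventh chord on A.
A dominant resolves down a perfect fifth: A → D. In A major, D is scale degree 4, i.e. IV.

IV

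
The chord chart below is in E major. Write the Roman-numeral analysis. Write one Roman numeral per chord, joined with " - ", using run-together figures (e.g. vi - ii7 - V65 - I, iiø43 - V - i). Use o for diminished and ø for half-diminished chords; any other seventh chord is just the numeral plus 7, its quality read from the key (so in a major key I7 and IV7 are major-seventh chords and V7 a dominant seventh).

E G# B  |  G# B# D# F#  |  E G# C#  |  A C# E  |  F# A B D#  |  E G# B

E-G#-B: root E is the tonic; major triad there is I.
G#-B#-D#-F#: chromatic; G# is V of vi, so V7/vi.
E-G#-C#: root C# is the submediant; minor triad there is vi6.
A-C#-E has root A, degree 4 in E major, so IV.
F#-A-B-D#: dominant seventh chord on B = scale degree 5 → V43.
E-G#-B: major triad on E = scale degree 1 → I.

I - V7/vi - vi6 - IV - V43 - I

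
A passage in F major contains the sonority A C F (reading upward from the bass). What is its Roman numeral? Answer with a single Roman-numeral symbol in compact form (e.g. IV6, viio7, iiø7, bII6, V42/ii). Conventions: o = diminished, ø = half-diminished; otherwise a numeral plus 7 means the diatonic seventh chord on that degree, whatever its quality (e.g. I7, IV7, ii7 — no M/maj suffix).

The pitches F-A-C form a major triad rooted on F.
F is scale degree 1 in F major, and a major triad on that degree is written I.
With A in the bass the chord is in first inversion, so the figured bass is 6.

I6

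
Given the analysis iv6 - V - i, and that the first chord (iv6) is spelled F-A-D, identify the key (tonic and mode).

A minor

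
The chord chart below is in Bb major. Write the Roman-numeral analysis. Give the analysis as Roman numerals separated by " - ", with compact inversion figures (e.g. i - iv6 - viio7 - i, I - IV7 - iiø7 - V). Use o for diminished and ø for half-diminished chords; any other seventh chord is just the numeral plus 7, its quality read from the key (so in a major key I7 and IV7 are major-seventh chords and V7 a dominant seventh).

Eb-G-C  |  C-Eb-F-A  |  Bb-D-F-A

ii6 - V43 - I7

Eb-G-C: root C is the supertonic; minor triad there is ii6.
C-Eb-F-A has root F, degree 5 in Bb major, so V43.
Bb-D-F-A: root Bb is the tonic; major seventh chord there is I7.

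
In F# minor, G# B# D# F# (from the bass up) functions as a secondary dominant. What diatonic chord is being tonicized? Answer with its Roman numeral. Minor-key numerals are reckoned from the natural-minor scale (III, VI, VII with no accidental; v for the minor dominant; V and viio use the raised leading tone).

The chord is a dominant seventh chord on G#.
A dominant resolves down a perfect fifth: G# → C#. In F# minor, C# is scale degree 5, i.e. V.

V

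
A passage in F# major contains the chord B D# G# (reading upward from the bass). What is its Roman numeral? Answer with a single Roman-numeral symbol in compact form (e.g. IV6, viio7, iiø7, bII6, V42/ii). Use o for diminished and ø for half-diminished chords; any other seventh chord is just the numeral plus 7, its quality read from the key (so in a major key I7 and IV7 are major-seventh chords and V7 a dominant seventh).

ii6

Stacked in thirds the chord is G#-B-D#: a minor triad on G#.
In F# major, G# is the supertonic; the diatonic minor triad there is ii.
With B in the bass the chord is in first inversion, so the figured bass is 6.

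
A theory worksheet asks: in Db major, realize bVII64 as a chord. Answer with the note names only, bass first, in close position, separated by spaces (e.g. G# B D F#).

Gb Cb Eb

bVII64 is a major triad on the lowered seventh degree (the subtonic), borrowed from the parallel minor. In Db major that root is Cb.
So the chord is Cb-Eb-Gb, a major triad.
With the 64 figure the chord is in second inversion; from the bass Gb upward in close position it reads Gb-Cb-Eb.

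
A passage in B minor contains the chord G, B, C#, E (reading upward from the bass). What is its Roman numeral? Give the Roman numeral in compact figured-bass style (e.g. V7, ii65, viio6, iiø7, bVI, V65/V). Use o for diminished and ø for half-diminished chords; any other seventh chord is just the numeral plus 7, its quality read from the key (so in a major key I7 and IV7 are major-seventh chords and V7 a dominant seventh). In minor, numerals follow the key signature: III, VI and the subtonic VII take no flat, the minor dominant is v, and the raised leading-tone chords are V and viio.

iiø43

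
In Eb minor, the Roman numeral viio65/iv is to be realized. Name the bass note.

Bb

The applied chord viio65/iv is rooted on G: G-Bb-Db-Fb.
The figure 65 means first inversion — the third is in the bass.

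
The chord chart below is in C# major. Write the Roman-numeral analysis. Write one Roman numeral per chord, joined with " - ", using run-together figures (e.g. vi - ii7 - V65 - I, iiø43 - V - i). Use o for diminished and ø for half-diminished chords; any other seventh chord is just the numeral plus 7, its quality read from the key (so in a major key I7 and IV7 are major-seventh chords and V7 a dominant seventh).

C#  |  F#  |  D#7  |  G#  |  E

C# has root C#, degree 1 in C# major, so I.
F#: major triad on F# = scale degree 4 → IV.
D#7: chromatic; D# is V of V, so V7/V.
G#: root G# is the dominant; major triad there is V.
E is non-diatonic — bIII, a mixture chord from C# minor.

I - IV - V7/V - V - bIII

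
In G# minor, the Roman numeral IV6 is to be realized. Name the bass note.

E#

IV in G# minor has root C#; the chord is C#-E#-G#.
The figure 6 means first inversion — the third is in the bass.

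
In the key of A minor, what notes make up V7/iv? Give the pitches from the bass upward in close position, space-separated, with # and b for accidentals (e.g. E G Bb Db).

A C# E G

V7/iv is a secondary dominant — the dominant seventh of iv. iv in A minor is D, so the applied chord's root is A, a perfect fifth above.
Building a dominant seventh chord on A gives A-C#-E-G.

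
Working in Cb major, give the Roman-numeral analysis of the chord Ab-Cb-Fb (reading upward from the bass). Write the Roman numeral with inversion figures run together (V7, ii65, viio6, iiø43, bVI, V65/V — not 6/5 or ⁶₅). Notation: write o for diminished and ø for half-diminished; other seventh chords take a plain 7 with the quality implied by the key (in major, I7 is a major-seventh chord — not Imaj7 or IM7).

IV6

The pitches Fb-Ab-Cb form a major triad rooted on Fb.
Fb is scale degree 4 in Cb major, and a major triad on that degree is written IV.
With Ab in the bass the chord is in first inversion, so the figured bass is 6.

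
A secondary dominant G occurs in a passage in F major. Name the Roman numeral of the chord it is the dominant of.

V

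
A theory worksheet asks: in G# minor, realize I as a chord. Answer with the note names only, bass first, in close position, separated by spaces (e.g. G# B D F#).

I is the major tonic (Picardy third), borrowed from the parallel major. In G# minor that root is G#.
So the chord is G#-B#-D#, a major triad.

G# B# D#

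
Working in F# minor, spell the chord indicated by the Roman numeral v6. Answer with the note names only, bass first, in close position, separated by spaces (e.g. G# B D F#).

The numeral's case and figure indicate a minor triad. In F# minor its root, the fifth degree, is C#.
That chord is spelled C#-E-G#.
With the 6 figure the chord is in first inversion; from the bass E upward in close position it reads E-G#-C#.

E G# C#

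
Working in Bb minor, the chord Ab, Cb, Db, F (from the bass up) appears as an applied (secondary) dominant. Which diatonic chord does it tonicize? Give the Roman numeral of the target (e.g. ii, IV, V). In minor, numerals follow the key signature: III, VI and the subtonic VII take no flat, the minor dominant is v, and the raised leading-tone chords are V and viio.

VI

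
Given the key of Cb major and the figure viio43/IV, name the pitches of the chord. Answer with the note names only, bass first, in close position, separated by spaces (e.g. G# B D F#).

The slash marks an applied leading-tone chord: viio of IV. In Cb major, IV is Fb, so the leading tone to it is Eb, a half step below.
Building a fully diminished seventh chord on Eb gives Eb-Gb-Bbb-Dbb.
With the 43 figure the chord is in second inversion; from the bass Bbb upward in close position it reads Bbb-Dbb-Eb-Gb.

Bbb Dbb Eb Gb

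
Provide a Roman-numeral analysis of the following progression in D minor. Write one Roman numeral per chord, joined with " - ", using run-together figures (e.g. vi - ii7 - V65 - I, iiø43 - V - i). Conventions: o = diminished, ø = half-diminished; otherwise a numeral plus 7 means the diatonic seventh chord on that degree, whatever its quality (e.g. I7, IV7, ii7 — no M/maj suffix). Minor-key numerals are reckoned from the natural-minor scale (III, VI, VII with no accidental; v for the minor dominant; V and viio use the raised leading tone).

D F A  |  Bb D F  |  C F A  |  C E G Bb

i - VI - III64 - VII7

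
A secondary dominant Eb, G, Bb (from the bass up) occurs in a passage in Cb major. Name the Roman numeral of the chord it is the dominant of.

vi

The chord is a major triad on Eb.
A dominant resolves down a perfect fifth: Eb → Ab. In Cb major, Ab is scale degree 6, i.e. vi.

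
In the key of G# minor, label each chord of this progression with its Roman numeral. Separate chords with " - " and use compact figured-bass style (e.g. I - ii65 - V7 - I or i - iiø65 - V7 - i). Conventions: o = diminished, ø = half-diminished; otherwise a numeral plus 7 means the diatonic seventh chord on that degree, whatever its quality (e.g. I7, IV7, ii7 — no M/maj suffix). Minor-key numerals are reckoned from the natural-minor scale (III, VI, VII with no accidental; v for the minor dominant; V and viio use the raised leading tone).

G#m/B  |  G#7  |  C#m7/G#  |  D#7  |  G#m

G#m/B: root G# is the tonic; minor triad there is i6.
G#7: chromatic; G# is V of iv, so V7/iv.
C#m7/G#: minor seventh chord on C# = scale degree 4 → iv43.
D#7: root D# is the dominant; dominant seventh chord there is V7.
G#m has root G#, degree 1 in G# minor, so i.

i6 - V7/iv - iv43 - V7 - i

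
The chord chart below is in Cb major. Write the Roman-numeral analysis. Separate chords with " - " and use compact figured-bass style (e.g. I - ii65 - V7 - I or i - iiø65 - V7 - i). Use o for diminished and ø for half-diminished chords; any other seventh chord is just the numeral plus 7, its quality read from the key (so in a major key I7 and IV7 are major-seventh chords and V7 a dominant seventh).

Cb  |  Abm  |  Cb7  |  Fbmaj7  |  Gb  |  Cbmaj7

Cb: root Cb is the tonic; major triad there is I.
Abm has root Ab, degree 6 in Cb major, so vi.
Cb7 is the secondary dominant of IV (dominant seventh chord on Cb): V7/IV.
Fbmaj7: major seventh chord on Fb = scale degree 4 → IV7.
Gb has root Gb, degree 5 in Cb major, so V.
Cbmaj7: major seventh chord on Cb = scale degree 1 → I7.

I - vi - V7/IV - IV7 - V - I7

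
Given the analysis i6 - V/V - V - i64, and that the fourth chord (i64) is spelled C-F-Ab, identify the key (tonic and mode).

F minor

The anchor chord is a minor triad on F, labeled i64.
If F is scale degree 1 and the mode makes that degree carry a minor triad, the tonic is F and the mode is minor.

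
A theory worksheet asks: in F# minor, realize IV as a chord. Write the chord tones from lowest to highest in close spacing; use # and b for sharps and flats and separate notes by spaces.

B D# F#

IV is the major subdominant, borrowed from the parallel major. In F# minor that root is B.
So the chord is B-D#-F#, a major triad.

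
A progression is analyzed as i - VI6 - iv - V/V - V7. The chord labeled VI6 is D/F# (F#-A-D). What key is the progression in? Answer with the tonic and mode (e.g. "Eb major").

F# minor

VI6 is given as F#-A-D — a major triad with root D.
VI6 on D implies D is the submediant; that puts the tonic at F#, and the uppercase numeral fits minor mode.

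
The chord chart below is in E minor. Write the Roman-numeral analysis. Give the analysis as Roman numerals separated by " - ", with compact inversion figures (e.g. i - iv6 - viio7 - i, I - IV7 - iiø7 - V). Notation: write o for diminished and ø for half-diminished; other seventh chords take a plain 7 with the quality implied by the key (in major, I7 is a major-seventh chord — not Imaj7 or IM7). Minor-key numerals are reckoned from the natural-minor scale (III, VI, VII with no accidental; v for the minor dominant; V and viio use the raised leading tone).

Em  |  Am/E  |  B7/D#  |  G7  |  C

Em: minor triad on E = scale degree 1 → i.
Am/E: root A is the subdominant; minor triad there is iv64.
B7/D# has root B, degree 5 in E minor, so V65.
G7: chromatic; G is V of VI, so V7/VI.
C: major triad on C = scale degree 6 → VI.

i - iv64 - V65 - V7/VI - VI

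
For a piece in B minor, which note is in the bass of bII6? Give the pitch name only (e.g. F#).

E

bII in B minor has root C; the chord is C-E-G.
The figure 6 means first inversion — the third is in the bass.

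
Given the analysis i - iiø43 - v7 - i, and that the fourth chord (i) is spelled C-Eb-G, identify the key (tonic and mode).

i is given as C-Eb-G — a minor triad with root C.
If C is scale degree 1 and the mode makes that degree carry a minor triad, the tonic is C and the mode is minor.

C minor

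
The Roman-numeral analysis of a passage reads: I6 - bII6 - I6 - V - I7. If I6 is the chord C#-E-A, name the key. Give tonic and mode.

A major

I6 is given as C#-E-A — a major triad with root A.
If A is scale degree 1 and the mode makes that degree carry a major triad, the tonic is A and the mode is major.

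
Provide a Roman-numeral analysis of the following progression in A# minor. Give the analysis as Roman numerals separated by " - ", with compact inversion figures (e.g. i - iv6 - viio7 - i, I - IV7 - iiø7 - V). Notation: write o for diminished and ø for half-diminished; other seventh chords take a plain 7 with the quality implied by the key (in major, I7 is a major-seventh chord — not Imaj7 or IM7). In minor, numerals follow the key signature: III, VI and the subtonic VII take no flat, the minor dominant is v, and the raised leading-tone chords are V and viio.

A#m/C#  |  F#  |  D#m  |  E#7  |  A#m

A#m/C# has root A#, degree 1 in A# minor, so i6.
F# has root F#, degree 6 in A# minor, so VI.
D#m: root D# is the subdominant; minor triad there is iv.
E#7: dominant seventh chord on E# = scale degree 5 → V7.
A#m has root A#, degree 1 in A# minor, so i.

i6 - VI - iv - V7 - i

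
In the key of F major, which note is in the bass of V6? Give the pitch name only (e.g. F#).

V in F major has root C; the chord is C-E-G.
The figure 6 means first inversion — the third is in the bass.

E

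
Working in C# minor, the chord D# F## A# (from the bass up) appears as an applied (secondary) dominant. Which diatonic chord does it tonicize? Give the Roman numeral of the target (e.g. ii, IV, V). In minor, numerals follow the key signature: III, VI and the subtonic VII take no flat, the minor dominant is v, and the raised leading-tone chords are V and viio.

V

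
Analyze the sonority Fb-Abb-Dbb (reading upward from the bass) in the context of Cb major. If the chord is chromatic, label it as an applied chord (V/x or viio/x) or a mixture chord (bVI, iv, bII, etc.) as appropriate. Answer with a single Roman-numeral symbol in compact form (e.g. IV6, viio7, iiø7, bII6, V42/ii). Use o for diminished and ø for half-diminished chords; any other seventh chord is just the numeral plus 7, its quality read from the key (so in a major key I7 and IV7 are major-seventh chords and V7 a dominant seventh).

bII6

The pitches Dbb-Fb-Abb form a major triad rooted on Dbb.
Dbb is the lowered second degree of Cb major (diatonic 2 would be Db). This is the Neapolitan sixth — a major triad on the lowered second degree, here in its customary first inversion.
With Fb in the bass the chord is in first inversion, so the figured bass is 6.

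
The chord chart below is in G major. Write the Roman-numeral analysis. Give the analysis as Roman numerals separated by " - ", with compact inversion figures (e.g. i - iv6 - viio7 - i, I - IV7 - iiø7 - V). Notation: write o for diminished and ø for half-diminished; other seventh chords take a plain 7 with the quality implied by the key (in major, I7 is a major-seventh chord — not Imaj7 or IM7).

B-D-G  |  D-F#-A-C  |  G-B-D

I6 - V7 - I

B-D-G: root G is the tonic; major triad there is I6.
D-F#-A-C: root D is the dominant; dominant seventh chord there is V7.
G-B-D: root G is the tonic; major triad there is I.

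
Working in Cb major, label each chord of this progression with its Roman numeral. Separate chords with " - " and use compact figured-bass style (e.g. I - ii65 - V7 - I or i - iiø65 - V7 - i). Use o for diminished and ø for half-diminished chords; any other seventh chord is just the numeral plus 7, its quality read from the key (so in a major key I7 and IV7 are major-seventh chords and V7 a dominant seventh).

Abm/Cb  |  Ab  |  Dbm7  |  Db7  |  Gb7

vi6 - V/ii - ii7 - V7/V - V7

Abm/Cb has root Ab, degree 6 in Cb major, so vi6.
Ab: chromatic; Ab is V of ii, so V/ii.
Dbm7: root Db is the supertonic; minor seventh chord there is ii7.
Db7 is the secondary dominant of V (dominant seventh chord on Db): V7/V.
Gb7: dominant seventh chord on Gb = scale degree 5 → V7.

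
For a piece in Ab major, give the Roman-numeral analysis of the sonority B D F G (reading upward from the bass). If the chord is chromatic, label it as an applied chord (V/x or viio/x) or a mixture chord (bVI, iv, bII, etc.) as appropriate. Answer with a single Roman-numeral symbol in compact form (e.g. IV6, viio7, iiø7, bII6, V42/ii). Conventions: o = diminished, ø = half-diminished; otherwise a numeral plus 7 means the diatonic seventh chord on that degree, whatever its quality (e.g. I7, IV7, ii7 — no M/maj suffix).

The pitches G-B-D-F form a dominant seventh chord rooted on G.
G is not a diatonic chord root with this quality in Ab major, but it lies a perfect fifth above C (iii), so the chord functions as an applied dominant of iii.
With B in the bass the chord is in first inversion, so the figured bass is 65.

V65/iii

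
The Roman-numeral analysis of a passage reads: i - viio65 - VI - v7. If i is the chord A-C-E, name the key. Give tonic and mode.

i is given as A-C-E — a minor triad with root A.
If A is scale degree 1 and the mode makes that degree carry a minor triad, the tonic is A and the mode is minor.

A minor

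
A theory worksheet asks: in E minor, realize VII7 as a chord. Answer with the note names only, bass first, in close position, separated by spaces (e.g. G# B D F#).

D F# A C

The numeral's case and figure indicate a dominant seventh chord. In E minor its root, the seventh degree, is D.
That chord is spelled D-F#-A-C.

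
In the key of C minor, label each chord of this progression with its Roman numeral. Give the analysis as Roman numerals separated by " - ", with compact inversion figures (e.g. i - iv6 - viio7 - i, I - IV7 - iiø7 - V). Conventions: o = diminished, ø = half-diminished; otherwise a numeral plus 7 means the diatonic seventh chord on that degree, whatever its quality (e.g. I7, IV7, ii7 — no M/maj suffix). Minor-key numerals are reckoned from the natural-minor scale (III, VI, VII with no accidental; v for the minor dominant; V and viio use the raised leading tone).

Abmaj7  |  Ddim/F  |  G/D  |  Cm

VI7 - iio6 - V64 - i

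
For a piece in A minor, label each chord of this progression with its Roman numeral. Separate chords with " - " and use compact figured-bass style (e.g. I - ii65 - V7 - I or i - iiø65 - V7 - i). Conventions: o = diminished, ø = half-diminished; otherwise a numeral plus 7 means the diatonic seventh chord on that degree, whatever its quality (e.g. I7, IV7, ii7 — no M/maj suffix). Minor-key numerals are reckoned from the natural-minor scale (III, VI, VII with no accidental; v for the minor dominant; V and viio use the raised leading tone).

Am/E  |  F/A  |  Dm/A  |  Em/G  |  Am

Am/E: minor triad on A = scale degree 1 → i64.
F/A has root F, degree 6 in A minor, so VI6.
Dm/A: minor triad on D = scale degree 4 → iv64.
Em/G has root E, degree 5 in A minor, so v6.
Am has root A, degree 1 in A minor, so i.

i64 - VI6 - iv64 - v6 - i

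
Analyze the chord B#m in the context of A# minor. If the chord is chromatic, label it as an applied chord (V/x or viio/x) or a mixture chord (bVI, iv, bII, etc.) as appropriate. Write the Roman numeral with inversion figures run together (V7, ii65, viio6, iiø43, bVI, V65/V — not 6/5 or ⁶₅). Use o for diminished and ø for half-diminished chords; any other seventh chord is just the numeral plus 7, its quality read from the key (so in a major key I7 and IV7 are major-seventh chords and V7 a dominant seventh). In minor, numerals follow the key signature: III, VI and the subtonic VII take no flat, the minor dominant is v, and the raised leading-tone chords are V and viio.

ii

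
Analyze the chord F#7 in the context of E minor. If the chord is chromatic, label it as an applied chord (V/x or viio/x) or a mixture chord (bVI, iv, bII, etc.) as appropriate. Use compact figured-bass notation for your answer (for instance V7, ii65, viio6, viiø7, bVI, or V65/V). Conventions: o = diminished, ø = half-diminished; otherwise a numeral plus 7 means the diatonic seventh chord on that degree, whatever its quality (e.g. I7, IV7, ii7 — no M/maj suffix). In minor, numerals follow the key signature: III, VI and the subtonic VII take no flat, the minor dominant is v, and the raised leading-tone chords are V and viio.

V7/V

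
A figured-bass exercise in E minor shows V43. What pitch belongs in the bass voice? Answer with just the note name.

V in E minor has root B; the chord is B-D#-F#-A.
The figure 43 means second inversion — the fifth is in the bass.

F#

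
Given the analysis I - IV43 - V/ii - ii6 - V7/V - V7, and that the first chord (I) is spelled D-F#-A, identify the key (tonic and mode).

I is given as D-F#-A — a major triad with root D.
If D is scale degree 1 and the mode makes that degree carry a major triad, the tonic is D and the mode is major.

D major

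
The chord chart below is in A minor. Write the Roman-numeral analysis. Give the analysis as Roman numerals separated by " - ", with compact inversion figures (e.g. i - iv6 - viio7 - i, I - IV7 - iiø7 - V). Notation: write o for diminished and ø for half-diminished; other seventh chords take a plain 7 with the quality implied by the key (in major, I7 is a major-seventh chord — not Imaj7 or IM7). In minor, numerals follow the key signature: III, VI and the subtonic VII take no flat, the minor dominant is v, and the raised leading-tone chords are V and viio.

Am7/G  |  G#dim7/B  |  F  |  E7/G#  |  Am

i42 - viio65 - VI - V65 - i

Am7/G: root A is the tonic; minor seventh chord there is i42.
G#dim7/B: root G# is the leading tone; fully diminished seventh chord there is viio65.
F: root F is the submediant; major triad there is VI.
E7/G#: dominant seventh chord on E = scale degree 5 → V65.
Am: minor triad on A = scale degree 1 → i.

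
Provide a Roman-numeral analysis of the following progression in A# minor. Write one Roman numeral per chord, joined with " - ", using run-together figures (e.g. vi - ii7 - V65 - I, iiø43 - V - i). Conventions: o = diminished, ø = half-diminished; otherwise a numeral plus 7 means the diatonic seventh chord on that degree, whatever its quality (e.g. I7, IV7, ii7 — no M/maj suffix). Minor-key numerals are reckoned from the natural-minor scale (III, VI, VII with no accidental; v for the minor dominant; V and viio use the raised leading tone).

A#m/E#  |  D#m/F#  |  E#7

i64 - iv6 - V7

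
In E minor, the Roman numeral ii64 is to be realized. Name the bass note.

ii in E minor has root F#; the chord is F#-A-C#.
The figure 64 means second inversion — the fifth is in the bass.

C#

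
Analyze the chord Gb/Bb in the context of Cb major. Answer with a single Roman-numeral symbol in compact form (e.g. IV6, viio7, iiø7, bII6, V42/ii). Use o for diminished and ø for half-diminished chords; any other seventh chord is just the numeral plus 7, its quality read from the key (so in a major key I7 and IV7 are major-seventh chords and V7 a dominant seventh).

The pitches Gb-Bb-Db form a major triad rooted on Gb.
Gb is scale degree 5 in Cb major, and a major triad on that degree is written V.
With Bb in the bass the chord is in first inversion, so the figured bass is 6.

V6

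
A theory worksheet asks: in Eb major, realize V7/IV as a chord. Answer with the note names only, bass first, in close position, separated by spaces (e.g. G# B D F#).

V7/IV is a secondary dominant — the dominant seventh of IV. IV in Eb major is Ab, so the applied chord's root is Eb, a perfect fifth above.
Building a dominant seventh chord on Eb gives Eb-G-Bb-Db.

Eb G Bb Db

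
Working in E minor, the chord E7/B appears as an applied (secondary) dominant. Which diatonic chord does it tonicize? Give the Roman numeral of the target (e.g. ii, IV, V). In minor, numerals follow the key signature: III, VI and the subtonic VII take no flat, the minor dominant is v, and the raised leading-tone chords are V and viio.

iv

The chord is a dominant seventh chord on E.
A dominant resolves down a perfect fifth: E → A. In E minor, A is scale degree 4, i.e. iv.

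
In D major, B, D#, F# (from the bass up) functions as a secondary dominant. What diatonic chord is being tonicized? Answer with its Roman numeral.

ii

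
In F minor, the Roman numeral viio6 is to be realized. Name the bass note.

G

viio in F minor has root E; the chord is E-G-Bb.
The figure 6 means first inversion — the third is in the bass.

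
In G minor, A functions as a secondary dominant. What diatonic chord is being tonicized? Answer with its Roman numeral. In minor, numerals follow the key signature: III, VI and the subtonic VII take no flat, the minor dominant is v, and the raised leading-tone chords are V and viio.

The chord is a major triad on A.
A dominant resolves down a perfect fifth: A → D. In G minor, D is scale degree 5, i.e. V.

V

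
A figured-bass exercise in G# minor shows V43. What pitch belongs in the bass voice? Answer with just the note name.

A#

V in G# minor has root D#; the chord is D#-F##-A#-C#.
The figure 43 means second inversion — the fifth is in the bass.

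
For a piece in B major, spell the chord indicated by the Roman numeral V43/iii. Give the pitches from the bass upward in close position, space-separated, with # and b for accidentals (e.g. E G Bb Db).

E# G# A# C##

The slash means an applied dominant: we want the dominant of iii. In B major, iii is D# minor, and its dominant is built on A#.
Building a dominant seventh chord on A# gives A#-C##-E#-G#.
With the 43 figure the chord is in second inversion; from the bass E# upward in close position it reads E#-G#-A#-C##.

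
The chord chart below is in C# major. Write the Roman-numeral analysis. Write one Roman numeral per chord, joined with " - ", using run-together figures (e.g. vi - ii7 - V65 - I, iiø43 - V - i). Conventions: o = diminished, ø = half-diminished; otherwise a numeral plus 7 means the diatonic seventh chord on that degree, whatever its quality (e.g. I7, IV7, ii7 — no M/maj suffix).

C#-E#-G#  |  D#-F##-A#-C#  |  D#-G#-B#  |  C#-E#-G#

C#-E#-G# has root C#, degree 1 in C# major, so I.
D#-F##-A#-C#: a dominant seventh chord on D#, the applied dominant of V → V7/V.
D#-G#-B#: major triad on G# = scale degree 5 → V64.
C#-E#-G#: root C# is the tonic; major triad there is I.

I - V7/V - V64 - I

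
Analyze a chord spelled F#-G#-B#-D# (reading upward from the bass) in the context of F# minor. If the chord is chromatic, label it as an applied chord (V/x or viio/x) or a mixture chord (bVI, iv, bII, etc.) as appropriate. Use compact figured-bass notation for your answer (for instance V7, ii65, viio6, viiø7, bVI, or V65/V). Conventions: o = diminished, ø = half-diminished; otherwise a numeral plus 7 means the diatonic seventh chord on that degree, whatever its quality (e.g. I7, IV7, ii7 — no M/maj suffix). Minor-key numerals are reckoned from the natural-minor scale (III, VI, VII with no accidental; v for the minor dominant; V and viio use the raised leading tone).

Stacked in thirds the chord is G#-B#-D#-F#: a dominant seventh chord on G#.
G# is not a diatonic chord root with this quality in F# minor, but it lies a perfect fifth above C# (V), so the chord functions as an applied dominant of V.
With F# in the bass the chord is in third inversion, so the figured bass is 42.

V42/V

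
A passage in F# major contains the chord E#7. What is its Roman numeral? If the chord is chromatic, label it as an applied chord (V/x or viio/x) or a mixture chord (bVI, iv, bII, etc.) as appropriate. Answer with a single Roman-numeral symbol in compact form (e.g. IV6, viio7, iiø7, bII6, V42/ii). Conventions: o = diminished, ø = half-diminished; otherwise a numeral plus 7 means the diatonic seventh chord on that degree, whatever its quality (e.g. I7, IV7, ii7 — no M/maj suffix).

V7/iii

Stacked in thirds the chord is E#-G##-B#-D#: a dominant seventh chord on E#.
E# is not a diatonic chord root with this quality in F# major, but it lies a perfect fifth above A# (iii), so the chord functions as an applied dominant of iii.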